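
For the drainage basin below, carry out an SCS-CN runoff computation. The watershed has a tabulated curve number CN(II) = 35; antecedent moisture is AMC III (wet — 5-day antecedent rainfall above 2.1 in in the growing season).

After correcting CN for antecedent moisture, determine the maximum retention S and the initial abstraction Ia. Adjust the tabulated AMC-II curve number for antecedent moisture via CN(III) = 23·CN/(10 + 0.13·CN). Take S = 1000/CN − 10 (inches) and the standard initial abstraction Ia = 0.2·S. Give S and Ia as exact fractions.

S = 1300/161 in ≈ 8.075 in; Ia = 260/161 in ≈ 1.615 in

CN(III) from CN(II)=35: (23·35)/(10 + 0.13·35) = 16100/291 ≈ 55.326
Retention S: 1000/CN − 10 with CN=55.326 → S = 1300/161 ≈ 8.075 in
Ia = 0.2S: 0.2·8.075 = 1.615 in (exactly 260/161)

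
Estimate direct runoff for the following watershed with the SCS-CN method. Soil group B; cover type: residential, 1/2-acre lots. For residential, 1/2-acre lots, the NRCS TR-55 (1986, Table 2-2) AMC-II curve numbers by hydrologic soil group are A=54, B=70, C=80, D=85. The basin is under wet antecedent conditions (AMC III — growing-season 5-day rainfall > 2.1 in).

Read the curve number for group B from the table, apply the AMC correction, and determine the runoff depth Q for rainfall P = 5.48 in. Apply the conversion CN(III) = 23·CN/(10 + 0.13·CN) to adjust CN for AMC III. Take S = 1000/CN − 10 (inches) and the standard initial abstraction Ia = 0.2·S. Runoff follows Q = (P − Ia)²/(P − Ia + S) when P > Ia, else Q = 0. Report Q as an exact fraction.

NRCS table: residential, 1/2-acre lots, soil group B → CN(II) = 70
Adjust CN=70 to AMC III: 23·70/(10 + 0.13·70) → 1610 ÷ (191/10) = 16100/191 ≈ 84.293
Retention S: 1000/CN − 10 with CN=84.293 → S = 300/161 ≈ 1.863 in
Ia = 0.2·(300/161) = 60/161 in ≈ 0.373 in
Since P=5.480 > Ia=0.373: effective rainfall P−Ia = 20557/4025 in
Q = (20557/4025)²/((20557/4025) + 300/161) = (422590249/16200625)/(28057/4025) = 422590249/112929425 in ≈ 3.742 in

Q = 422590249/112929425 in ≈ 3.742 in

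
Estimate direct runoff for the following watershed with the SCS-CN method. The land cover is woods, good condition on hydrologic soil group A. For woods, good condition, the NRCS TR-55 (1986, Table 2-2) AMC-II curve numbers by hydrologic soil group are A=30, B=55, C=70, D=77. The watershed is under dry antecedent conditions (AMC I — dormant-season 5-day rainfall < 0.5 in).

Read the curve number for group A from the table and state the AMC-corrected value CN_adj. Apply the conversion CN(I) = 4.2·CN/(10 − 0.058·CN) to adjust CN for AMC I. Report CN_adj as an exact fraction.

NRCS table: woods, good condition, soil group A → CN(II) = 30
Adjust CN=30 to AMC I: 4.2·30/(10 − 0.058·30) → 126 ÷ (413/50) = 900/59 ≈ 15.254

CN_adj = 900/59 ≈ 15.254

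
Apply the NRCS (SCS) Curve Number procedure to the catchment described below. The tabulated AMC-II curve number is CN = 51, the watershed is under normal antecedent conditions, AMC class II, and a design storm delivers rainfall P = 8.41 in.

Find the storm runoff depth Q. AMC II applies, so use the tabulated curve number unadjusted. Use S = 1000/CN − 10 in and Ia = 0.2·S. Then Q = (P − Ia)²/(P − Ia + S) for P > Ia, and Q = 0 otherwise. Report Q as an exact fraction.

CN(II) = 51; AMC II needs no correction.
S = 1000/51 − 10 = 490/51 in ≈ 9.608 in
Ia = 0.2·(490/51) = 98/51 in ≈ 1.922 in
P − Ia = 8.410 − 1.922 = 33091/5100 ≈ 6.488 in (> 0, runoff occurs)
Runoff Q = (P−Ia)²/(P−Ia+S) = (6.488)²/(6.488+9.608) = 1095014281/418664100 ≈ 2.615 in

Q = 1095014281/418664100 in ≈ 2.615 in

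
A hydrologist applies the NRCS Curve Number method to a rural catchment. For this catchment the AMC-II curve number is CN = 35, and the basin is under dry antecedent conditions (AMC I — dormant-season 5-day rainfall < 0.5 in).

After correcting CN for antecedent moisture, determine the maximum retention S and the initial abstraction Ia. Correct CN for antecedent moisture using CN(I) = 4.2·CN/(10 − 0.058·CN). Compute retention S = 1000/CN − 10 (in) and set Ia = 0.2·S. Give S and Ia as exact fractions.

Dry (AMC I): CN(I) = 4.2·35/(10 − 0.058·35) = 147/(797/100) = 14700/797 ≈ 18.444
Max retention: S = 1000/(14700/797) − 10 = 6500/147 in (≈ 44.218 in)
Initial abstraction Ia = S/5 = (6500/147)/5 = 1300/147 ≈ 8.844 in

S = 6500/147 in ≈ 44.218 in; Ia = 1300/147 in ≈ 8.844 in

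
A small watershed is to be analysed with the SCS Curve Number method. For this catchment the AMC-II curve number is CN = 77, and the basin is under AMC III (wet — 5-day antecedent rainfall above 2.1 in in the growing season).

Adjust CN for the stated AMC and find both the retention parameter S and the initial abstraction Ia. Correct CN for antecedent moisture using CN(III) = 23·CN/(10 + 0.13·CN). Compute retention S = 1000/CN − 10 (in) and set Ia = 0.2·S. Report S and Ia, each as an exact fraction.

S = 100/77 in ≈ 1.299 in; Ia = 20/77 in ≈ 0.260 in

Adjust CN=77 to AMC III: 23·77/(10 + 0.13·77) → 1771 ÷ (2001/100) = 7700/87 ≈ 88.506
Retention S: 1000/CN − 10 with CN=88.506 → S = 100/77 ≈ 1.299 in
Ia = 0.2S: 0.2·1.299 = 0.260 in (exactly 20/77)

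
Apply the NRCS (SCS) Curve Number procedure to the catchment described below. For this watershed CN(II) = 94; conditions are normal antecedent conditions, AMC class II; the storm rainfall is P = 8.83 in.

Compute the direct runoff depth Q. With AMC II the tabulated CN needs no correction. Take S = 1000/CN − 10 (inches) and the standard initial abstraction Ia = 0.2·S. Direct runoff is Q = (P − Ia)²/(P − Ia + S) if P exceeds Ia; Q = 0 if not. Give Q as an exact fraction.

Q = 1672891801/206334700 in ≈ 8.108 in

CN(II) = 94; AMC II needs no correction.
Max retention: S = 1000/94 − 10 = 30/47 in (≈ 0.638 in)
Ia = 0.2S: 0.2·0.638 = 0.128 in (exactly 6/47)
Since P=8.830 > Ia=0.128: effective rainfall P−Ia = 40901/4700 in
Q: (40901/4700)² ÷ (43901/4700) = 1672891801/206334700 in (≈ 8.108 in)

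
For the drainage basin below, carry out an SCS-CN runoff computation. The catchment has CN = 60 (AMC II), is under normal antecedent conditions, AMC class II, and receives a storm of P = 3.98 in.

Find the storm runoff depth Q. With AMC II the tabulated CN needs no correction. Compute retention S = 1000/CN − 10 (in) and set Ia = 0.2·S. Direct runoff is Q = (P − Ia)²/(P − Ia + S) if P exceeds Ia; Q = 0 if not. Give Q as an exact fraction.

Q = 157609/209550 in ≈ 0.752 in

AMC II — tabulated CN = 60 applies directly.
Retention S: 1000/CN − 10 with CN=60.000 → S = 20/3 ≈ 6.667 in
Ia = 0.2S: 0.2·6.667 = 1.333 in (exactly 4/3)
Excess rainfall: 3.980 − 1.333 = 2.647 in; P > Ia so Q > 0
Runoff Q = (P−Ia)²/(P−Ia+S) = (2.647)²/(2.647+6.667) = 157609/209550 ≈ 0.752 in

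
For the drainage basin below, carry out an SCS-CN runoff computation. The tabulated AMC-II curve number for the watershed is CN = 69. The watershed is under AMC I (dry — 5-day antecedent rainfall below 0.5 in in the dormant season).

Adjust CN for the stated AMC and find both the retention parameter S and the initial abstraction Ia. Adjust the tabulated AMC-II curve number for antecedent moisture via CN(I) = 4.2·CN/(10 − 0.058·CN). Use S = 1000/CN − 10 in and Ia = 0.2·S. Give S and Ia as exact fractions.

Adjust CN=69 to AMC I: 4.2·69/(10 − 0.058·69) → (1449/5) ÷ (2999/500) = 144900/2999 ≈ 48.316
Max retention: S = 1000/(144900/2999) − 10 = 15500/1449 in (≈ 10.697 in)
Initial abstraction Ia = S/5 = (15500/1449)/5 = 3100/1449 ≈ 2.139 in

S = 15500/1449 in ≈ 10.697 in; Ia = 3100/1449 in ≈ 2.139 in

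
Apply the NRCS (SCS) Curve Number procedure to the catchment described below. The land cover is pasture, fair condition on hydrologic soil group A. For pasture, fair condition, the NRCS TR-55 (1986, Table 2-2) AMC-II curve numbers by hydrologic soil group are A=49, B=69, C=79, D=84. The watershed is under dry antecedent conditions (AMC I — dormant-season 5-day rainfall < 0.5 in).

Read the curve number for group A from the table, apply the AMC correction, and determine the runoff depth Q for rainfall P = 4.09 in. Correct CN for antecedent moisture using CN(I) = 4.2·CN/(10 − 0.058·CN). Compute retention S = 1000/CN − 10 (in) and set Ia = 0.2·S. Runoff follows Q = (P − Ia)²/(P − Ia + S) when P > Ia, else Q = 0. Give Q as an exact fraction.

Q = 0 in ≈ 0.000 in

NRCS table: pasture, fair condition, soil group A → CN(II) = 49
Dry (AMC I): CN(I) = 4.2·49/(10 − 0.058·49) = (1029/5)/(3579/500) = 34300/1193 ≈ 28.751
Max retention: S = 1000/(34300/1193) − 10 = 8500/343 in (≈ 24.781 in)
Ia = 0.2S: 0.2·24.781 = 4.956 in (exactly 1700/343)
P = 4.090 ≤ Ia = 4.956 in: entire storm abstracted, Q = 0.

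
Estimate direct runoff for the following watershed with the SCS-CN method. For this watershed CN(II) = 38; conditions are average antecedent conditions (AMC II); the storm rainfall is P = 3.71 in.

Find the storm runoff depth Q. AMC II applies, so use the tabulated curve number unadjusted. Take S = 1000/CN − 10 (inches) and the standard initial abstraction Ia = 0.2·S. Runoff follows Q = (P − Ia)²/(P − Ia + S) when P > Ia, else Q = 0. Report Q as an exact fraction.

Q = 720801/60513100 in ≈ 0.012 in

AMC II — tabulated CN = 38 applies directly.
Max retention: S = 1000/38 − 10 = 310/19 in (≈ 16.316 in)
Ia = 0.2S: 0.2·16.316 = 3.263 in (exactly 62/19)
P − Ia = 3.710 − 3.263 = 849/1900 ≈ 0.447 in (> 0, runoff occurs)
Q = (849/1900)²/((849/1900) + 310/19) = (720801/3610000)/(31849/1900) = 720801/60513100 in ≈ 0.012 in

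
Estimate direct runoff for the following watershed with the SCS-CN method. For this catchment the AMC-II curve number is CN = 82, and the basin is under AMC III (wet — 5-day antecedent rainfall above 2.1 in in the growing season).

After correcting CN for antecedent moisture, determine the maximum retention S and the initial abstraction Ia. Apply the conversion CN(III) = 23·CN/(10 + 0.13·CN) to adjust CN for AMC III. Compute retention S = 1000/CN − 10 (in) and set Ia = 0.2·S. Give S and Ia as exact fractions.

Wet (AMC III): CN(III) = 23·82/(10 + 0.13·82) = 1886/(1033/50) = 94300/1033 ≈ 91.288
S = 1000/(94300/1033) − 10 = 900/943 in ≈ 0.954 in
Ia = 0.2S: 0.2·0.954 = 0.191 in (exactly 180/943)

S = 900/943 in ≈ 0.954 in; Ia = 180/943 in ≈ 0.191 in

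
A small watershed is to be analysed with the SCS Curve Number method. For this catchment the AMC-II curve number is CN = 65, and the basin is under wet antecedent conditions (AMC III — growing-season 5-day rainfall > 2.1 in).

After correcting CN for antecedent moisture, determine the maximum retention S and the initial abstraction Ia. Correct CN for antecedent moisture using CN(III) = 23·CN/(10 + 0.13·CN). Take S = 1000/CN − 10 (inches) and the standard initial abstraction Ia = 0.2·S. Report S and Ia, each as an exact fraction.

CN(III) from CN(II)=65: (23·65)/(10 + 0.13·65) = 29900/369 ≈ 81.030
Retention S: 1000/CN − 10 with CN=81.030 → S = 700/299 ≈ 2.341 in
Initial abstraction Ia = S/5 = (700/299)/5 = 140/299 ≈ 0.468 in

S = 700/299 in ≈ 2.341 in; Ia = 140/299 in ≈ 0.468 in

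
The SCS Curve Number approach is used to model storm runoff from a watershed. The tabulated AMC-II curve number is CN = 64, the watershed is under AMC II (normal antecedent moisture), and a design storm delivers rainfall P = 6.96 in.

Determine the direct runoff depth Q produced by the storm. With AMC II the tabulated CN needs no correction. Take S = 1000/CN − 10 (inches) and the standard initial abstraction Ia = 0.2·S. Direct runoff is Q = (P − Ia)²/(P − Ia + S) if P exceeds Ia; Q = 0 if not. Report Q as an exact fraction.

Average conditions: CN = 64 (no AMC adjustment).
Retention S: 1000/CN − 10 with CN=64.000 → S = 45/8 ≈ 5.625 in
Ia = 0.2·(45/8) = 9/8 in ≈ 1.125 in
Excess rainfall: 6.960 − 1.125 = 5.835 in; P > Ia so Q > 0
Q = (1167/200)²/((1167/200) + 45/8) = (1361889/40000)/(573/50) = 453963/152800 in ≈ 2.971 in

Q = 453963/152800 in ≈ 2.971 in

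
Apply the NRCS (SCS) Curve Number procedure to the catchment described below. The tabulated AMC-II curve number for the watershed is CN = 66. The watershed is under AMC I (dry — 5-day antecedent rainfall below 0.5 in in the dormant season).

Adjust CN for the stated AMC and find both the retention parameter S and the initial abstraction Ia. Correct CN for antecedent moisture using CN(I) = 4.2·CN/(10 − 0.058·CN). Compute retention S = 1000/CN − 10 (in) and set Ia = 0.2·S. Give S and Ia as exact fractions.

Adjust CN=66 to AMC I: 4.2·66/(10 − 0.058·66) → (1386/5) ÷ (1543/250) = 69300/1543 ≈ 44.913
Retention S: 1000/CN − 10 with CN=44.913 → S = 8500/693 ≈ 12.266 in
Initial abstraction Ia = S/5 = (8500/693)/5 = 1700/693 ≈ 2.453 in

S = 8500/693 in ≈ 12.266 in; Ia = 1700/693 in ≈ 2.453 in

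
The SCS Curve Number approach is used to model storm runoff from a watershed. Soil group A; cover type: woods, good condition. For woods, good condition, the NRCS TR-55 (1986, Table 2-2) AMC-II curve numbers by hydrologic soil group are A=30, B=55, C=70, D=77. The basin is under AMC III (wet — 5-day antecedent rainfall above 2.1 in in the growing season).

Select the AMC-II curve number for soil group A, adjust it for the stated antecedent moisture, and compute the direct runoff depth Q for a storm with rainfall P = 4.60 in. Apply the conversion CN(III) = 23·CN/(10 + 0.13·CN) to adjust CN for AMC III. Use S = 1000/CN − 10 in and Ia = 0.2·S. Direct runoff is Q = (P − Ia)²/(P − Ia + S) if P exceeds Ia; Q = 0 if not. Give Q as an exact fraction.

Q = 786769/1513515 in ≈ 0.520 in

NRCS table: woods, good condition, soil group A → CN(II) = 30
Wet (AMC III): CN(III) = 23·30/(10 + 0.13·30) = 690/(139/10) = 6900/139 ≈ 49.640
Retention S: 1000/CN − 10 with CN=49.640 → S = 700/69 ≈ 10.145 in
Ia = 0.2·(700/69) = 140/69 in ≈ 2.029 in
P − Ia = 4.600 − 2.029 = 887/345 ≈ 2.571 in (> 0, runoff occurs)
Q: (887/345)² ÷ (4387/345) = 786769/1513515 in (≈ 0.520 in)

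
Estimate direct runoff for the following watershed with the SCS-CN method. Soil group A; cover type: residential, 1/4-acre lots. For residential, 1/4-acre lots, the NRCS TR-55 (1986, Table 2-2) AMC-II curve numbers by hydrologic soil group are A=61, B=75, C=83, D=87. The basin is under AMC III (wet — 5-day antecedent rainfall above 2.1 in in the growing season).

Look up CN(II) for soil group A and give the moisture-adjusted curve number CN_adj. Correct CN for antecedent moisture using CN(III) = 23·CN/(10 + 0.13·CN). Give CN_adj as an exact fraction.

NRCS table: residential, 1/4-acre lots, soil group A → CN(II) = 61
Adjust CN=61 to AMC III: 23·61/(10 + 0.13·61) → 1403 ÷ (1793/100) = 140300/1793 ≈ 78.249

CN_adj = 140300/1793 ≈ 78.249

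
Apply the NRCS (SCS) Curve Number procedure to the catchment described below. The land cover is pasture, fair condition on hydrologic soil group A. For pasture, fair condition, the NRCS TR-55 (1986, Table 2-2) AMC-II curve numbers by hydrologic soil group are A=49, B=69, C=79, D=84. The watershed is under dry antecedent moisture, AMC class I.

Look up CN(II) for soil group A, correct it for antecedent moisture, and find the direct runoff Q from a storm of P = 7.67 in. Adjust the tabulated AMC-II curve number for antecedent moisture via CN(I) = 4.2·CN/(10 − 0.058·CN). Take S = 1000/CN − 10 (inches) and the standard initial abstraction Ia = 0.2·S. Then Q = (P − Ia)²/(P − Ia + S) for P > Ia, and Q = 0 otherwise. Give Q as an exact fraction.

Q = 8664072561/32347678300 in ≈ 0.268 in

NRCS table: pasture, fair condition, soil group A → CN(II) = 49
CN(I) from CN(II)=49: (4.2·49)/(10 − 0.058·49) = 34300/1193 ≈ 28.751
S = 1000/(34300/1193) − 10 = 8500/343 in ≈ 24.781 in
Initial abstraction Ia = S/5 = (8500/343)/5 = 1700/343 ≈ 4.956 in
Since P=7.670 > Ia=4.956: effective rainfall P−Ia = 93081/34300 in
Q = (93081/34300)²/((93081/34300) + 8500/343) = (8664072561/1176490000)/(943081/34300) = 8664072561/32347678300 in ≈ 0.268 in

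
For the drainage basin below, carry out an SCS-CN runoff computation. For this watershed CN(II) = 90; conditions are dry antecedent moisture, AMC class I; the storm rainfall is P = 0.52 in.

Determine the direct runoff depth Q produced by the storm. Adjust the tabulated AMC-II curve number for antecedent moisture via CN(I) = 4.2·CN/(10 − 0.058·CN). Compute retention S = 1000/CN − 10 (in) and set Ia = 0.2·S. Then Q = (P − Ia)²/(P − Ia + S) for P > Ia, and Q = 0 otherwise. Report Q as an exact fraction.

Q = 0 in ≈ 0.000 in

Adjust CN=90 to AMC I: 4.2·90/(10 − 0.058·90) → 378 ÷ (239/50) = 18900/239 ≈ 79.079
Max retention: S = 1000/(18900/239) − 10 = 500/189 in (≈ 2.646 in)
Ia = 0.2S: 0.2·2.646 = 0.529 in (exactly 100/189)
P = 0.520 ≤ Ia = 0.529 in: entire storm abstracted, Q = 0.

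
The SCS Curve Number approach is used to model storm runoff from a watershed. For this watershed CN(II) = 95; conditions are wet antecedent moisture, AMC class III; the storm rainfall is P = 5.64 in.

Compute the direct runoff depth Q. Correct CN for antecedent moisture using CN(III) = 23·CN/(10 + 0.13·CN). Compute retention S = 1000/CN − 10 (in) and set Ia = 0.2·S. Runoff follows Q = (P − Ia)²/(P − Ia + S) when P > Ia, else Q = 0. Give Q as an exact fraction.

CN(III) from CN(II)=95: (23·95)/(10 + 0.13·95) = 43700/447 ≈ 97.763
Max retention: S = 1000/(43700/447) − 10 = 100/437 in (≈ 0.229 in)
Ia = 0.2·(100/437) = 20/437 in ≈ 0.046 in
P − Ia = 5.640 − 0.046 = 61117/10925 ≈ 5.594 in (> 0, runoff occurs)
Q = (61117/10925)²/((61117/10925) + 100/437) = (3735287689/119355625)/(63617/10925) = 3735287689/695015725 in ≈ 5.374 in

Q = 3735287689/695015725 in ≈ 5.374 in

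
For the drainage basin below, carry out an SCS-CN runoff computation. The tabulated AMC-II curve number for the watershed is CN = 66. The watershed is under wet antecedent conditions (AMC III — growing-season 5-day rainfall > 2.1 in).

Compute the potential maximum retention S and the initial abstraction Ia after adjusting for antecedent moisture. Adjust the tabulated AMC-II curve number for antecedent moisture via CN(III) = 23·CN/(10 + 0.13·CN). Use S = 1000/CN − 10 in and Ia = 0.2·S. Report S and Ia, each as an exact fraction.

S = 1700/759 in ≈ 2.240 in; Ia = 340/759 in ≈ 0.448 in

CN(III) from CN(II)=66: (23·66)/(10 + 0.13·66) = 75900/929 ≈ 81.701
Retention S: 1000/CN − 10 with CN=81.701 → S = 1700/759 ≈ 2.240 in
Ia = 0.2·(1700/759) = 340/759 in ≈ 0.448 in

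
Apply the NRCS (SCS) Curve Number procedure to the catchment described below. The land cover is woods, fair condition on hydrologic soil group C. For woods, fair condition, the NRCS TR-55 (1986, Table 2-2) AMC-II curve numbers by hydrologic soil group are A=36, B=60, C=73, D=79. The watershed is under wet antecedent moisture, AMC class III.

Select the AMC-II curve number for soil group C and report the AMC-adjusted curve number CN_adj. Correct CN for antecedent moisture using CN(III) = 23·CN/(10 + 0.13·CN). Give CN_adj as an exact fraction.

NRCS table: woods, fair condition, soil group C → CN(II) = 73
CN(III) from CN(II)=73: (23·73)/(10 + 0.13·73) = 167900/1949 ≈ 86.147

CN_adj = 167900/1949 ≈ 86.147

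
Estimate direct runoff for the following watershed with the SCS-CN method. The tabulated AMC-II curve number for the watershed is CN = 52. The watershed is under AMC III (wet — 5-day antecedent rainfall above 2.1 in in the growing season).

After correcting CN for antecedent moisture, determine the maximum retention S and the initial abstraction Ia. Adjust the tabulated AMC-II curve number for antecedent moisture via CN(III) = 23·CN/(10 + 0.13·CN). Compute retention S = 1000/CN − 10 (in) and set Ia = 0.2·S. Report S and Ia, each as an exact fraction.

S = 1200/299 in ≈ 4.013 in; Ia = 240/299 in ≈ 0.803 in

Adjust CN=52 to AMC III: 23·52/(10 + 0.13·52) → 1196 ÷ (419/25) = 29900/419 ≈ 71.360
S = 1000/(29900/419) − 10 = 1200/299 in ≈ 4.013 in
Ia = 0.2S: 0.2·4.013 = 0.803 in (exactly 240/299)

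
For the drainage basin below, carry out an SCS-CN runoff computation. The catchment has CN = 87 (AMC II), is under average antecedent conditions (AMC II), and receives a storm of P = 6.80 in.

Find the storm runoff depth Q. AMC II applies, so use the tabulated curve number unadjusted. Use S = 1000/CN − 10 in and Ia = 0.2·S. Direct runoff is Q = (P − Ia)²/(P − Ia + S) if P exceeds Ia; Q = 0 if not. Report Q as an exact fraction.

AMC II — tabulated CN = 87 applies directly.
Max retention: S = 1000/87 − 10 = 130/87 in (≈ 1.494 in)
Ia = 0.2S: 0.2·1.494 = 0.299 in (exactly 26/87)
Since P=6.800 > Ia=0.299: effective rainfall P−Ia = 2828/435 in
Q: (2828/435)² ÷ (3478/435) = 3998792/756465 in (≈ 5.286 in)

Q = 3998792/756465 in ≈ 5.286 in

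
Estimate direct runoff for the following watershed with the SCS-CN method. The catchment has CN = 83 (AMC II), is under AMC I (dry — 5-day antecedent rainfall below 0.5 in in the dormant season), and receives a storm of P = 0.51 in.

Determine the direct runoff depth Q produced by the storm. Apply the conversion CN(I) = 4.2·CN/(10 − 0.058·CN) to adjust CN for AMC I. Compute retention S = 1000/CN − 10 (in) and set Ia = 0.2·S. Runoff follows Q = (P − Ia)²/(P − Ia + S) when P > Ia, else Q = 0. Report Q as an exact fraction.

Adjust CN=83 to AMC I: 4.2·83/(10 − 0.058·83) → (1743/5) ÷ (2593/500) = 174300/2593 ≈ 67.219
S = 1000/(174300/2593) − 10 = 8500/1743 in ≈ 4.877 in
Ia = 0.2S: 0.2·4.877 = 0.975 in (exactly 1700/1743)
P = 0.510 ≤ Ia = 0.975 in: entire storm abstracted, Q = 0.

Q = 0 in ≈ 0.000 in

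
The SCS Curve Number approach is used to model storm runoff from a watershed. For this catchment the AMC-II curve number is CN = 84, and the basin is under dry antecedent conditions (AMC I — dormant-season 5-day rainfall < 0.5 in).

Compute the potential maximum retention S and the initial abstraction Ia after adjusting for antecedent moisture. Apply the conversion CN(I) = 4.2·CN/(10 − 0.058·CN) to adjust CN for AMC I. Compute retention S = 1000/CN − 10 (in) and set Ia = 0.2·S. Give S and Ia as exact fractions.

S = 2000/441 in ≈ 4.535 in; Ia = 400/441 in ≈ 0.907 in

Dry (AMC I): CN(I) = 4.2·84/(10 − 0.058·84) = (1764/5)/(641/125) = 44100/641 ≈ 68.799
Retention S: 1000/CN − 10 with CN=68.799 → S = 2000/441 ≈ 4.535 in
Initial abstraction Ia = S/5 = (2000/441)/5 = 400/441 ≈ 0.907 in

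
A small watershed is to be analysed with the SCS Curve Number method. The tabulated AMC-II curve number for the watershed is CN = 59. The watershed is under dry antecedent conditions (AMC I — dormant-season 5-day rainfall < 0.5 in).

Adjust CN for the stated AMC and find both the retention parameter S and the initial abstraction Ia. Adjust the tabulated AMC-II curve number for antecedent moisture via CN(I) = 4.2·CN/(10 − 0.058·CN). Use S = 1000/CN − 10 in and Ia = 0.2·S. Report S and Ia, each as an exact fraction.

Dry (AMC I): CN(I) = 4.2·59/(10 − 0.058·59) = (1239/5)/(3289/500) = 123900/3289 ≈ 37.671
S = 1000/(123900/3289) − 10 = 20500/1239 in ≈ 16.546 in
Ia = 0.2·(20500/1239) = 4100/1239 in ≈ 3.309 in

S = 20500/1239 in ≈ 16.546 in; Ia = 4100/1239 in ≈ 3.309 in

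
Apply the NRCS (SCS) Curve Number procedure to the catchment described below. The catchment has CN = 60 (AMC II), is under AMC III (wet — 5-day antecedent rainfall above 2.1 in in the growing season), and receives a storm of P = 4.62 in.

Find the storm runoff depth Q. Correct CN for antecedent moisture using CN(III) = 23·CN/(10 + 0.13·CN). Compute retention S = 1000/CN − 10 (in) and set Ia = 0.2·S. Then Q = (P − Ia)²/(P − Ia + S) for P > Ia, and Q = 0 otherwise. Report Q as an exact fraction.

Q = 194295721/82589550 in ≈ 2.353 in

Adjust CN=60 to AMC III: 23·60/(10 + 0.13·60) → 1380 ÷ (89/5) = 6900/89 ≈ 77.528
Retention S: 1000/CN − 10 with CN=77.528 → S = 200/69 ≈ 2.899 in
Ia = 0.2·(200/69) = 40/69 in ≈ 0.580 in
Since P=4.620 > Ia=0.580: effective rainfall P−Ia = 13939/3450 in
Q = (13939/3450)²/((13939/3450) + 200/69) = (194295721/11902500)/(23939/3450) = 194295721/82589550 in ≈ 2.353 in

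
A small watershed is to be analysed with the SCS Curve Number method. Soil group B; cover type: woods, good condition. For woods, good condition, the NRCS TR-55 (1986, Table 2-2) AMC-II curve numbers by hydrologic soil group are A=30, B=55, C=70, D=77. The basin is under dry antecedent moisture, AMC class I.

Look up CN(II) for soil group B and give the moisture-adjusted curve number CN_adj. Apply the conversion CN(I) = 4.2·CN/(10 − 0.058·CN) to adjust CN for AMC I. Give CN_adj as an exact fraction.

NRCS table: woods, good condition, soil group B → CN(II) = 55
CN(I) from CN(II)=55: (4.2·55)/(10 − 0.058·55) = 7700/227 ≈ 33.921

CN_adj = 7700/227 ≈ 33.921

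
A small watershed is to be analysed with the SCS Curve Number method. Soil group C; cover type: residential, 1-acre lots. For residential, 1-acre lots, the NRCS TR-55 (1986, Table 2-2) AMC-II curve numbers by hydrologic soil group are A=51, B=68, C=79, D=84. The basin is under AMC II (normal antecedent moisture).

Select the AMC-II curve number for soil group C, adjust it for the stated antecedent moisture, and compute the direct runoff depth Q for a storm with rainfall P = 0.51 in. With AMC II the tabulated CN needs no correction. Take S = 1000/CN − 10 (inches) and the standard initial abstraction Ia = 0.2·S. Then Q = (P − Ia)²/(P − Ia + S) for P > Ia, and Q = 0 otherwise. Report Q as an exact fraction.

Q = 0 in ≈ 0.000 in

NRCS table: residential, 1-acre lots, soil group C → CN(II) = 79
AMC II — tabulated CN = 79 applies directly.
Max retention: S = 1000/79 − 10 = 210/79 in (≈ 2.658 in)
Initial abstraction Ia = S/5 = (210/79)/5 = 42/79 ≈ 0.532 in
P = 0.510 ≤ Ia = 0.532 in: entire storm abstracted, Q = 0.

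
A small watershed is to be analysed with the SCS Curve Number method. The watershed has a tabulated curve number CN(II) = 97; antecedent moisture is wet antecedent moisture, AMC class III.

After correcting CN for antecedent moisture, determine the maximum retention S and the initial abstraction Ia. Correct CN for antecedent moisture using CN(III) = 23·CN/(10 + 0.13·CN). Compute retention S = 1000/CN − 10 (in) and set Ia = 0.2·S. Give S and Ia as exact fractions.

CN(III) from CN(II)=97: (23·97)/(10 + 0.13·97) = 223100/2261 ≈ 98.673
S = 1000/(223100/2261) − 10 = 300/2231 in ≈ 0.134 in
Initial abstraction Ia = S/5 = (300/2231)/5 = 60/2231 ≈ 0.027 in

S = 300/2231 in ≈ 0.134 in; Ia = 60/2231 in ≈ 0.027 in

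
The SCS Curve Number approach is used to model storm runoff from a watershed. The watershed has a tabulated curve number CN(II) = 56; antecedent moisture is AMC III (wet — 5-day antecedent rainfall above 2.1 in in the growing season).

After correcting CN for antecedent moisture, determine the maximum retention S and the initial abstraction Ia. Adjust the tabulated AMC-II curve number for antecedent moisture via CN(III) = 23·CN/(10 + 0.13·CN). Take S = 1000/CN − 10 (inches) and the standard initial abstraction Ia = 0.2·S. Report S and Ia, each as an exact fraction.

Adjust CN=56 to AMC III: 23·56/(10 + 0.13·56) → 1288 ÷ (432/25) = 4025/54 ≈ 74.537
S = 1000/(4025/54) − 10 = 550/161 in ≈ 3.416 in
Ia = 0.2·(550/161) = 110/161 in ≈ 0.683 in

S = 550/161 in ≈ 3.416 in; Ia = 110/161 in ≈ 0.683 in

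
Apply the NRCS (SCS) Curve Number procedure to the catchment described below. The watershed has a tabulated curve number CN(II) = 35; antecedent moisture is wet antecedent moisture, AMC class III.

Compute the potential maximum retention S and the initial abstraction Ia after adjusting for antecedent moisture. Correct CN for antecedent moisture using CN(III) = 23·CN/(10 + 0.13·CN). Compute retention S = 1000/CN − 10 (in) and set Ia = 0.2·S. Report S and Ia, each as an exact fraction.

CN(III) from CN(II)=35: (23·35)/(10 + 0.13·35) = 16100/291 ≈ 55.326
Retention S: 1000/CN − 10 with CN=55.326 → S = 1300/161 ≈ 8.075 in
Ia = 0.2S: 0.2·8.075 = 1.615 in (exactly 260/161)

S = 1300/161 in ≈ 8.075 in; Ia = 260/161 in ≈ 1.615 in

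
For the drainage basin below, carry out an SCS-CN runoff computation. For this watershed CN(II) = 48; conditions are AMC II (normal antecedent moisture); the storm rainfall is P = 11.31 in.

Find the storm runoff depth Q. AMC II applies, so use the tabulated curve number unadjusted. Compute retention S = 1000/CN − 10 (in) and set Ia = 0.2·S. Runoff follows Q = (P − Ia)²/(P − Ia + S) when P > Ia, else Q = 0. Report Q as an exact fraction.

CN(II) = 48; AMC II needs no correction.
Retention S: 1000/CN − 10 with CN=48.000 → S = 65/6 ≈ 10.833 in
Ia = 0.2·(65/6) = 13/6 in ≈ 2.167 in
Excess rainfall: 11.310 − 2.167 = 9.143 in; P > Ia so Q > 0
Q: (2743/300)² ÷ (5993/300) = 578773/138300 in (≈ 4.185 in)

Q = 578773/138300 in ≈ 4.185 in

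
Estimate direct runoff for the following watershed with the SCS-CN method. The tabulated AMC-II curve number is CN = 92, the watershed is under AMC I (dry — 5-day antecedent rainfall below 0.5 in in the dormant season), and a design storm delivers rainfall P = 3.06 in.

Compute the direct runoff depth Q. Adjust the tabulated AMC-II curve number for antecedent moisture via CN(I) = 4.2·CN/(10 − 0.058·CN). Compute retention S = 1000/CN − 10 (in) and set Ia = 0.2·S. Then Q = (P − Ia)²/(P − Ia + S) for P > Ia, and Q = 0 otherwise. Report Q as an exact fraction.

Adjust CN=92 to AMC I: 4.2·92/(10 − 0.058·92) → (1932/5) ÷ (583/125) = 48300/583 ≈ 82.847
Max retention: S = 1000/(48300/583) − 10 = 1000/483 in (≈ 2.070 in)
Initial abstraction Ia = S/5 = (1000/483)/5 = 200/483 ≈ 0.414 in
P − Ia = 3.060 − 0.414 = 63899/24150 ≈ 2.646 in (> 0, runoff occurs)
Q = (63899/24150)²/((63899/24150) + 1000/483) = (4083082201/583222500)/(113899/24150) = 4083082201/2750660850 in ≈ 1.484 in

Q = 4083082201/2750660850 in ≈ 1.484 in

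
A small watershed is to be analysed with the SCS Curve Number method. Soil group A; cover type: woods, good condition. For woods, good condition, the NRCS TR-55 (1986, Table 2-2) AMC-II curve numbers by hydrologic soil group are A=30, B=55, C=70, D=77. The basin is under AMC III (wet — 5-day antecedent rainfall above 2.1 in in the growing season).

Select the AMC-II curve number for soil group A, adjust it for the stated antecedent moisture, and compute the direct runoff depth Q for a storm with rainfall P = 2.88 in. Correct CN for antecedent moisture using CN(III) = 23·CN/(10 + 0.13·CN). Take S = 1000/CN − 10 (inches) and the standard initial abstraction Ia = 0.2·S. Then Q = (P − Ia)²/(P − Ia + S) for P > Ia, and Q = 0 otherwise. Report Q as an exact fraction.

NRCS table: woods, good condition, soil group A → CN(II) = 30
Wet (AMC III): CN(III) = 23·30/(10 + 0.13·30) = 690/(139/10) = 6900/139 ≈ 49.640
Retention S: 1000/CN − 10 with CN=49.640 → S = 700/69 ≈ 10.145 in
Initial abstraction Ia = S/5 = (700/69)/5 = 140/69 ≈ 2.029 in
Since P=2.880 > Ia=2.029: effective rainfall P−Ia = 1468/1725 in
Q: (1468/1725)² ÷ (18968/1725) = 269378/4089975 in (≈ 0.066 in)

Q = 269378/4089975 in ≈ 0.066 in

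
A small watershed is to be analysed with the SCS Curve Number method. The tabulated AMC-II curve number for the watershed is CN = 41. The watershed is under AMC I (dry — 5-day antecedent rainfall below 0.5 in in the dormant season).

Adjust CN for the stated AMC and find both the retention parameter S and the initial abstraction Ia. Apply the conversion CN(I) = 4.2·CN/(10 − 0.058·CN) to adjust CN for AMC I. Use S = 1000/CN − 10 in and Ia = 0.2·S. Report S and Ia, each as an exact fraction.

S = 29500/861 in ≈ 34.262 in; Ia = 5900/861 in ≈ 6.852 in

Adjust CN=41 to AMC I: 4.2·41/(10 − 0.058·41) → (861/5) ÷ (3811/500) = 86100/3811 ≈ 22.592
Max retention: S = 1000/(86100/3811) − 10 = 29500/861 in (≈ 34.262 in)
Initial abstraction Ia = S/5 = (29500/861)/5 = 5900/861 ≈ 6.852 in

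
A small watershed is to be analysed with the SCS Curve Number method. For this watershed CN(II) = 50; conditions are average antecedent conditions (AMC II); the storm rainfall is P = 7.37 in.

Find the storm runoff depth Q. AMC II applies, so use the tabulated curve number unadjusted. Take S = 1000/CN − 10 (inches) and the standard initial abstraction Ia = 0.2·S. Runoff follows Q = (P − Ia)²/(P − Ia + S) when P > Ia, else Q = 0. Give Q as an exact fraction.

Q = 288369/153700 in ≈ 1.876 in

AMC II — tabulated CN = 50 applies directly.
Max retention: S = 1000/50 − 10 = 10 in (≈ 10.000 in)
Initial abstraction Ia = S/5 = 10/5 = 2 ≈ 2.000 in
Excess rainfall: 7.370 − 2.000 = 5.370 in; P > Ia so Q > 0
Q: (537/100)² ÷ (1537/100) = 288369/153700 in (≈ 1.876 in)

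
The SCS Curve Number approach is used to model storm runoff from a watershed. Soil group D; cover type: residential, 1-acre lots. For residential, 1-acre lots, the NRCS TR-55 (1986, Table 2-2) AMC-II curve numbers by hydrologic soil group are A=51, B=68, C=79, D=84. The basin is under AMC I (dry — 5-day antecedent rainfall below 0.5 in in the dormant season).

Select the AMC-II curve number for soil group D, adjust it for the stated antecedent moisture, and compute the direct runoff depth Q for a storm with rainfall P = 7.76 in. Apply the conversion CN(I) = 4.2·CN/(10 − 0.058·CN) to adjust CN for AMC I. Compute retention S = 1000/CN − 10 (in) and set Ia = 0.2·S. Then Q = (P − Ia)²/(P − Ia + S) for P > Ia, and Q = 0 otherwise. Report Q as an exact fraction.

NRCS table: residential, 1-acre lots, soil group D → CN(II) = 84
CN(I) from CN(II)=84: (4.2·84)/(10 − 0.058·84) = 44100/641 ≈ 68.799
Retention S: 1000/CN − 10 with CN=68.799 → S = 2000/441 ≈ 4.535 in
Ia = 0.2S: 0.2·4.535 = 0.907 in (exactly 400/441)
P − Ia = 7.760 − 0.907 = 75554/11025 ≈ 6.853 in (> 0, runoff occurs)
Runoff Q = (P−Ia)²/(P−Ia+S) = (6.853)²/(6.853+4.535) = 2854203458/692116425 ≈ 4.124 in

Q = 2854203458/692116425 in ≈ 4.124 in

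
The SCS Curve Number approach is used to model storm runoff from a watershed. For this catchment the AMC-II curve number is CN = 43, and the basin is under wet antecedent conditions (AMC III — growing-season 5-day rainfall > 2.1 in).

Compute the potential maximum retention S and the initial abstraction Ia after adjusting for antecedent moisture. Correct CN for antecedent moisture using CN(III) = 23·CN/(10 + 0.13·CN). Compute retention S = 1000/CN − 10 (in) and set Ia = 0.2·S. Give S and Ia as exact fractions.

Adjust CN=43 to AMC III: 23·43/(10 + 0.13·43) → 989 ÷ (1559/100) = 98900/1559 ≈ 63.438
Max retention: S = 1000/(98900/1559) − 10 = 5700/989 in (≈ 5.763 in)
Ia = 0.2·(5700/989) = 1140/989 in ≈ 1.153 in

S = 5700/989 in ≈ 5.763 in; Ia = 1140/989 in ≈ 1.153 in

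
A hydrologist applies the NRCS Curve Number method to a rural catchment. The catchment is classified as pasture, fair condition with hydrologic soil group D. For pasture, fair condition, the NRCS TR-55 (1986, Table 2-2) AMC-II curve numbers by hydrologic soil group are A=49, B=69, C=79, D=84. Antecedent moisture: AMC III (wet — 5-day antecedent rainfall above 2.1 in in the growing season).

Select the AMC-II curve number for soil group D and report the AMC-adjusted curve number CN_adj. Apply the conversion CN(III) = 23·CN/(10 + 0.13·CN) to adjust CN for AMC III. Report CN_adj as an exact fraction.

NRCS table: pasture, fair condition, soil group D → CN(II) = 84
Wet (AMC III): CN(III) = 23·84/(10 + 0.13·84) = 1932/(523/25) = 48300/523 ≈ 92.352

CN_adj = 48300/523 ≈ 92.352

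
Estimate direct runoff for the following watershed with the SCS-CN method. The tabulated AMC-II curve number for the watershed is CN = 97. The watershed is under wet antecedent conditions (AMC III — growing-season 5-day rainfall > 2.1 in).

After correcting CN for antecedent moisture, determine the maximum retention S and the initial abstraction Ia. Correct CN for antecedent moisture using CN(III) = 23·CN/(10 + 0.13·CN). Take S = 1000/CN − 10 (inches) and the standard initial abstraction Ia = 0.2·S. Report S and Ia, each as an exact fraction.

CN(III) from CN(II)=97: (23·97)/(10 + 0.13·97) = 223100/2261 ≈ 98.673
S = 1000/(223100/2261) − 10 = 300/2231 in ≈ 0.134 in
Ia = 0.2·(300/2231) = 60/2231 in ≈ 0.027 in

S = 300/2231 in ≈ 0.134 in; Ia = 60/2231 in ≈ 0.027 in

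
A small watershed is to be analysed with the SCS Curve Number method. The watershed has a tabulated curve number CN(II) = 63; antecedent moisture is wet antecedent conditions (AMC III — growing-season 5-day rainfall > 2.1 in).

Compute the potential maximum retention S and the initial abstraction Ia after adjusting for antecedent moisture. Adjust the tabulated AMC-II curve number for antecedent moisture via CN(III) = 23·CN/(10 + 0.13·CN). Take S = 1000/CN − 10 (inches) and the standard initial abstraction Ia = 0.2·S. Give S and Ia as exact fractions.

Wet (AMC III): CN(III) = 23·63/(10 + 0.13·63) = 1449/(1819/100) = 144900/1819 ≈ 79.659
Retention S: 1000/CN − 10 with CN=79.659 → S = 3700/1449 ≈ 2.553 in
Ia = 0.2S: 0.2·2.553 = 0.511 in (exactly 740/1449)

S = 3700/1449 in ≈ 2.553 in; Ia = 740/1449 in ≈ 0.511 in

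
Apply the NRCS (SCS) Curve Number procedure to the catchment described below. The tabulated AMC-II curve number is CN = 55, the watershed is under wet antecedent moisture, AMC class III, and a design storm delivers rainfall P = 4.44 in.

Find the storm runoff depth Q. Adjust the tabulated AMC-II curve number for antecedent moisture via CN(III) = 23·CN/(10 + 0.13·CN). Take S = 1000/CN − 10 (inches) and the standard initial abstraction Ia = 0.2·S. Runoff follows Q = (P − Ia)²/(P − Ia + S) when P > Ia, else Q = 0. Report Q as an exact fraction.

Q = 185385963/97158325 in ≈ 1.908 in

CN(III) from CN(II)=55: (23·55)/(10 + 0.13·55) = 25300/343 ≈ 73.761
S = 1000/(25300/343) − 10 = 900/253 in ≈ 3.557 in
Ia = 0.2·(900/253) = 180/253 in ≈ 0.711 in
Since P=4.440 > Ia=0.711: effective rainfall P−Ia = 23583/6325 in
Q = (23583/6325)²/((23583/6325) + 900/253) = (556157889/40005625)/(46083/6325) = 185385963/97158325 in ≈ 1.908 in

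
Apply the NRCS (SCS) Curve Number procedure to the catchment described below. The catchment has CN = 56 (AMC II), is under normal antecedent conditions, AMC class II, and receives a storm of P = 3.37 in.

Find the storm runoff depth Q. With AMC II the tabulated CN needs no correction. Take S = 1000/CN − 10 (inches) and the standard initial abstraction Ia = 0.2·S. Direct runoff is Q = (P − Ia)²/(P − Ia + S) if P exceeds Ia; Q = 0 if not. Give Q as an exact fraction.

Q = 1585081/4731300 in ≈ 0.335 in

AMC II — tabulated CN = 56 applies directly.
Max retention: S = 1000/56 − 10 = 55/7 in (≈ 7.857 in)
Ia = 0.2·(55/7) = 11/7 in ≈ 1.571 in
Since P=3.370 > Ia=1.571: effective rainfall P−Ia = 1259/700 in
Q = (1259/700)²/((1259/700) + 55/7) = (1585081/490000)/(6759/700) = 1585081/4731300 in ≈ 0.335 in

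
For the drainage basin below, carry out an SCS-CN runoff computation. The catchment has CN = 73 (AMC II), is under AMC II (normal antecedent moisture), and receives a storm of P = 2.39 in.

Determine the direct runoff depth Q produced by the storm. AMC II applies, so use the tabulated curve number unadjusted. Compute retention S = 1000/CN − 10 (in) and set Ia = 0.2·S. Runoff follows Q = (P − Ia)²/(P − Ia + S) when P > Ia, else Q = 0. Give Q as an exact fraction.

Q = 145130209/285043100 in ≈ 0.509 in

Average conditions: CN = 73 (no AMC adjustment).
Retention S: 1000/CN − 10 with CN=73.000 → S = 270/73 ≈ 3.699 in
Ia = 0.2·(270/73) = 54/73 in ≈ 0.740 in
Since P=2.390 > Ia=0.740: effective rainfall P−Ia = 12047/7300 in
Q: (12047/7300)² ÷ (39047/7300) = 145130209/285043100 in (≈ 0.509 in)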